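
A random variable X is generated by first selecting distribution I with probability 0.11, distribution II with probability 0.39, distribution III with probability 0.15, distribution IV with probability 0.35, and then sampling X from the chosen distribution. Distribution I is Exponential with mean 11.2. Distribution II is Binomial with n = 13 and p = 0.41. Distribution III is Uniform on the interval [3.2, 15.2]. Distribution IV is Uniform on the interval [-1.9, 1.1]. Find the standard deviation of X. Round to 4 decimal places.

5.8317

Per component, I: μ=11.2, E[X²]=250.88; II: μ=5.33, E[X²]=31.5536; III: μ=9.2, E[X²]=96.64; IV: μ=-0.4, E[X²]=0.91.
E[X] = 0.11·11.2 + 0.39·5.33 + 0.15·9.2 + 0.35·-0.4 = 4.5507.
E[X²] = 0.11·250.88 + 0.39·31.5536 + 0.15·96.64 + 0.35·0.91 = 54.7172.
Var(X) = E[X²] − (E[X])² = 54.7172 − 20.7089 = 34.0083.
SD(X) = √34.0083 = 5.83167.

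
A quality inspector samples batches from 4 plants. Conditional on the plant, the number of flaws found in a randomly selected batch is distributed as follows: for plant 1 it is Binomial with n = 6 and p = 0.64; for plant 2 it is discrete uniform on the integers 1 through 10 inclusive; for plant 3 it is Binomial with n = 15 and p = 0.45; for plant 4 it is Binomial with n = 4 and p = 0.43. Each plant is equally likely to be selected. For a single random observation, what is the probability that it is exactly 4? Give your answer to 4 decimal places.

Conditional on each plant, P(X = 4): 1: 0.326149; 2: 0.1; 3: 0.077978; 4: 0.034188.
By total probability, P(X = 4) = 0.25·0.326149 + 0.25·0.1 + 0.25·0.077978 + 0.25·0.034188 = 0.134579.

0.1346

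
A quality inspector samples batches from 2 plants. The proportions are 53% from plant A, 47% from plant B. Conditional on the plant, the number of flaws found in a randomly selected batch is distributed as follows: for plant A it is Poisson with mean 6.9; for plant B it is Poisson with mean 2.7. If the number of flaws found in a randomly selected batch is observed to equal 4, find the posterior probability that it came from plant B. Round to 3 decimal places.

0.581

Likelihoods P(X=4 | ·): A: 0.0951816; B: 0.148816.
Posterior ∝ prior × likelihood. Numerator for B: 0.47·0.148816 = 0.0699434.
Normalizing constant: 0.53·0.0951816 + 0.47·0.148816 = 0.12039.
P(B | observation) = 0.0699434 / 0.12039 = 0.580975.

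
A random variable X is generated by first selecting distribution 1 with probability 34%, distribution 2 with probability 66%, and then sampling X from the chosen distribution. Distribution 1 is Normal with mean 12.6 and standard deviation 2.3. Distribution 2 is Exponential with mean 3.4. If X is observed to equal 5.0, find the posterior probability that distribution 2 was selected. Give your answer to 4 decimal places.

Likelihoods f(5.0 | ·): 1: 0.000738267; 2: 0.0675854.
Posterior ∝ prior × likelihood. Numerator for 2: 0.66·0.0675854 = 0.0446063.
Normalizing constant: 0.34·0.000738267 + 0.66·0.0675854 = 0.0448574.
P(2 | observation) = 0.0446063 / 0.0448574 = 0.994404.

0.9944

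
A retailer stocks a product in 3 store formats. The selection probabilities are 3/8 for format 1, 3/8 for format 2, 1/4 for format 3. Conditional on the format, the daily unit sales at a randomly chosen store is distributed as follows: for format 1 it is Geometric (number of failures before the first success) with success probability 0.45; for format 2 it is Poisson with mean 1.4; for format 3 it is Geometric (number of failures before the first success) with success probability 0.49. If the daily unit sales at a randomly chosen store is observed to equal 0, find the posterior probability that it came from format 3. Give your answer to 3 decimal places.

Likelihoods P(X=0 | ·): 1: 0.45; 2: 0.246597; 3: 0.49.
Posterior ∝ prior × likelihood. Numerator for 3: 0.25·0.49 = 0.1225.
Normalizing constant: 0.375·0.45 + 0.375·0.246597 + 0.25·0.49 = 0.383724.
P(3 | observation) = 0.1225 / 0.383724 = 0.31924.

0.319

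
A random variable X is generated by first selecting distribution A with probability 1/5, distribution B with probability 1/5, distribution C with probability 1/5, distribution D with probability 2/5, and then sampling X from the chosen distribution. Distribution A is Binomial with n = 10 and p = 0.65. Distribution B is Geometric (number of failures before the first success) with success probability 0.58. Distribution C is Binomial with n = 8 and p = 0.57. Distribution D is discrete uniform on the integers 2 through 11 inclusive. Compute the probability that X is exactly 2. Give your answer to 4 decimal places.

Conditional on each component, P(X = 2): A: 0.00428138; B: 0.102312; C: 0.0575067; D: 0.1.
By total probability, P(X = 2) = 0.2·0.00428138 + 0.2·0.102312 + 0.2·0.0575067 + 0.4·0.1 = 0.07282.

0.0728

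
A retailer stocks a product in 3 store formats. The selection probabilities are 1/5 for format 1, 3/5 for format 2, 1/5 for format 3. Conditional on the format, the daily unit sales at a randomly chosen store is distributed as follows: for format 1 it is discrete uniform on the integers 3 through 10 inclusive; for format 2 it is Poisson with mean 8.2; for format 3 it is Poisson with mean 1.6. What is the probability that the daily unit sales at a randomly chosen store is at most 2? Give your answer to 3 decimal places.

0.164

Conditional on each format, P(X ≤ 2): 1: 0; 2: 0.0117607; 3: 0.783358.
By total probability, P(X ≤ 2) = 0.2·0 + 0.6·0.0117607 + 0.2·0.783358 = 0.163728.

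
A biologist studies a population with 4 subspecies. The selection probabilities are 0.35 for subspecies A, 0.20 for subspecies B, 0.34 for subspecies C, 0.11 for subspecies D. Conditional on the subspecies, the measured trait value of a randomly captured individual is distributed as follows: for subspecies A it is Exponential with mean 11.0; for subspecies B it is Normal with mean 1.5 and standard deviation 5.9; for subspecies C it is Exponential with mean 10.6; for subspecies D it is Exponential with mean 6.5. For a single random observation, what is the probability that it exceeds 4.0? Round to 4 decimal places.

0.6031

Conditional on each subspecies, P(X > 4.0): A: 0.695144; B: 0.335882; C: 0.68567; D: 0.540433.
By total probability, P(X > 4.0) = 0.35·0.695144 + 0.2·0.335882 + 0.34·0.68567 + 0.11·0.540433 = 0.603052.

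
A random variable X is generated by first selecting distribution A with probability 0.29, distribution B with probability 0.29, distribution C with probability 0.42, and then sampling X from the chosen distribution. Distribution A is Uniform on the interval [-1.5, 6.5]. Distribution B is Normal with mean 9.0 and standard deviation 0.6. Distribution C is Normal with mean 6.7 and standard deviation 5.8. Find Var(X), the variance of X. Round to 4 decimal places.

Per component, A: μ=2.5, E[X²]=11.5833; B: μ=9, E[X²]=81.36; C: μ=6.7, E[X²]=78.53.
E[X] = 0.29·2.5 + 0.29·9 + 0.42·6.7 = 6.149.
E[X²] = 0.29·11.5833 + 0.29·81.36 + 0.42·78.53 = 59.9362.
Var(X) = E[X²] − (E[X])² = 59.9362 − 37.8102 = 22.126.

22.1260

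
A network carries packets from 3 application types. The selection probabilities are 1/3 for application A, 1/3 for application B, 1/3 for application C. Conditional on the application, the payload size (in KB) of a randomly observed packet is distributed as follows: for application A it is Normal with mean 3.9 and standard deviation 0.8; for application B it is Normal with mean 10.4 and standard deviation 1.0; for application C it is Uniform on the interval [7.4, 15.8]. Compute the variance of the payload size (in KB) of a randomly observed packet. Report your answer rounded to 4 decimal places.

Per component, A: μ=3.9, E[X²]=15.85; B: μ=10.4, E[X²]=109.16; C: μ=11.6, E[X²]=140.44.
E[X] = 0.333333·3.9 + 0.333333·10.4 + 0.333333·11.6 = 8.63333.
E[X²] = 0.333333·15.85 + 0.333333·109.16 + 0.333333·140.44 = 88.4833.
Var(X) = E[X²] − (E[X])² = 88.4833 − 74.5344 = 13.9489.

13.9489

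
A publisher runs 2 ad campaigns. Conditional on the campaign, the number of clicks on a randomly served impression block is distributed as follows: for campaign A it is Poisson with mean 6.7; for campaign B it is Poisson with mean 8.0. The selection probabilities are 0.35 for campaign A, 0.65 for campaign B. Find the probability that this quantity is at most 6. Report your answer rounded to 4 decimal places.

0.3770

Conditional on each campaign, P(X ≤ 6): A: 0.495297; B: 0.313374.
By total probability, P(X ≤ 6) = 0.35·0.495297 + 0.65·0.313374 = 0.377047.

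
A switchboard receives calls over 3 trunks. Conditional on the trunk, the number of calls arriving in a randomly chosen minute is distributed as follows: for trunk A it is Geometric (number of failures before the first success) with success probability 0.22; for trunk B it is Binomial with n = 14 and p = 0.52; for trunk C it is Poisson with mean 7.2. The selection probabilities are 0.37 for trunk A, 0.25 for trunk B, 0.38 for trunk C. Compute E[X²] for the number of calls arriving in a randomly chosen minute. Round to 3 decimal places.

47.172

For each component E[X²] = Var + (mean)², giving A: 28.686; B: 56.4928; C: 59.04.
Overall E[X²] = 0.37·28.686 + 0.25·56.4928 + 0.38·59.04 = 47.1722.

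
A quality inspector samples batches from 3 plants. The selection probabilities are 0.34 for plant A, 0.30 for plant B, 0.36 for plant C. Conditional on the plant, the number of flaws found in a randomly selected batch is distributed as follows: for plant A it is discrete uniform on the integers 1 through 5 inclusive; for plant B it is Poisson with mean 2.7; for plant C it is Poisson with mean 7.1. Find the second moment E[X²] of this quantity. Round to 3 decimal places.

For each component E[X²] = Var + (mean)², giving A: 11; B: 9.99; C: 57.51.
Overall E[X²] = 0.34·11 + 0.3·9.99 + 0.36·57.51 = 27.4406.

27.441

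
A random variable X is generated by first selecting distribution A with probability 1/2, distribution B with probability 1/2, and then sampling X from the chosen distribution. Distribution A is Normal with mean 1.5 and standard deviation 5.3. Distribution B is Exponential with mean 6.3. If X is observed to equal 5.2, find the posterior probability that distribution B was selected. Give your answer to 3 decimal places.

Likelihoods f(5.2 | ·): A: 0.0589936; B: 0.0695335.
Posterior ∝ prior × likelihood. Numerator for B: 0.5·0.0695335 = 0.0347668.
Normalizing constant: 0.5·0.0589936 + 0.5·0.0695335 = 0.0642636.
P(B | observation) = 0.0347668 / 0.0642636 = 0.541003.

0.541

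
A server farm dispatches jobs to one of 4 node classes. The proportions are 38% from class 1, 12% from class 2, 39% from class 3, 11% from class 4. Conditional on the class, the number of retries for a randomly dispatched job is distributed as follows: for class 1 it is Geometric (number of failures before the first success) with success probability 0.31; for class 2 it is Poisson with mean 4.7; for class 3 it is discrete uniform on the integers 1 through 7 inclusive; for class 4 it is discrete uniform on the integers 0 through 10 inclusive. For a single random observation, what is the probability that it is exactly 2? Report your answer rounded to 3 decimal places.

Conditional on each class, P(X = 2): 1: 0.147591; 2: 0.100457; 3: 0.142857; 4: 0.0909091.
By total probability, P(X = 2) = 0.38·0.147591 + 0.12·0.100457 + 0.39·0.142857 + 0.11·0.0909091 = 0.133854.

0.134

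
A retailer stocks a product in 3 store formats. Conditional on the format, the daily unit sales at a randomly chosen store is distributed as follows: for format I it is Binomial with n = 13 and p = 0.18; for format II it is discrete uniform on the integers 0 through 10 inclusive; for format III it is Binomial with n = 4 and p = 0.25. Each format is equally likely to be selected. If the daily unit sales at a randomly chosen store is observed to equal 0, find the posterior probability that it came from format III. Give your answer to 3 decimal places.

Likelihoods P(X=0 | ·): I: 0.0757844; II: 0.0909091; III: 0.316406.
Posterior ∝ prior × likelihood. Numerator for III: 0.333333·0.316406 = 0.105469.
Normalizing constant: 0.333333·0.0757844 + 0.333333·0.0909091 + 0.333333·0.316406 = 0.161033.
P(III | observation) = 0.105469 / 0.161033 = 0.65495.

0.655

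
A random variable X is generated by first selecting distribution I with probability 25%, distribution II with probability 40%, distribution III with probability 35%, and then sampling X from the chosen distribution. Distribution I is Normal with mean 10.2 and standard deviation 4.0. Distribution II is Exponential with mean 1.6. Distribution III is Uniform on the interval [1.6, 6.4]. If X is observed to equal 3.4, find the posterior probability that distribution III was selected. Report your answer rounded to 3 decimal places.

Likelihoods f(3.4 | ·): I: 0.0235123; II: 0.0746456; III: 0.208333.
Posterior ∝ prior × likelihood. Numerator for III: 0.35·0.208333 = 0.0729167.
Normalizing constant: 0.25·0.0235123 + 0.4·0.0746456 + 0.35·0.208333 = 0.108653.
P(III | observation) = 0.0729167 / 0.108653 = 0.671097.

0.671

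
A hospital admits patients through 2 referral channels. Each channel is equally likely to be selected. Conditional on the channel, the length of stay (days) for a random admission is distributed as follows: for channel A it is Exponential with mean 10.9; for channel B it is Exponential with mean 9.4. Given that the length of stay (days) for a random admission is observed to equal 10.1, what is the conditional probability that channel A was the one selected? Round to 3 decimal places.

0.500

Likelihoods f(10.1 | ·): A: 0.0363207; B: 0.0363276.
Posterior ∝ prior × likelihood. Numerator for A: 0.5·0.0363207 = 0.0181603.
Normalizing constant: 0.5·0.0363207 + 0.5·0.0363276 = 0.0363241.
P(A | observation) = 0.0181603 / 0.0363241 = 0.499952.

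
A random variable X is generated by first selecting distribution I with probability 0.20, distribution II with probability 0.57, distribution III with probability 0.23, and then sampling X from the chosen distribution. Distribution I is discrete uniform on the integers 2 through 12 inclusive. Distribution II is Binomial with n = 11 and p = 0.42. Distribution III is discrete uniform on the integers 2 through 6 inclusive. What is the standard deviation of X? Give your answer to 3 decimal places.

Per component, I: μ=7, E[X²]=59; II: μ=4.62, E[X²]=24.024; III: μ=4, E[X²]=18.
E[X] = 0.2·7 + 0.57·4.62 + 0.23·4 = 4.9534.
E[X²] = 0.2·59 + 0.57·24.024 + 0.23·18 = 29.6337.
Var(X) = E[X²] − (E[X])² = 29.6337 − 24.5362 = 5.09751.
SD(X) = √5.09751 = 2.25777.

2.258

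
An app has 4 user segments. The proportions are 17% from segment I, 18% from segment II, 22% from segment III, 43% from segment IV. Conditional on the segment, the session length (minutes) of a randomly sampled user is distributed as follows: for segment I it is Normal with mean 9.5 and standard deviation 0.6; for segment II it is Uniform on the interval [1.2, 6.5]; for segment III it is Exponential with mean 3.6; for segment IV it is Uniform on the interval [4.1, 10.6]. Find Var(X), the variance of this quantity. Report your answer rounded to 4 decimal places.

Per component, I: μ=9.5, E[X²]=90.61; II: μ=3.85, E[X²]=17.1633; III: μ=3.6, E[X²]=25.92; IV: μ=7.35, E[X²]=57.5433.
E[X] = 0.17·9.5 + 0.18·3.85 + 0.22·3.6 + 0.43·7.35 = 6.2605.
E[X²] = 0.17·90.61 + 0.18·17.1633 + 0.22·25.92 + 0.43·57.5433 = 48.9391.
Var(X) = E[X²] − (E[X])² = 48.9391 − 39.1939 = 9.74527.

9.7453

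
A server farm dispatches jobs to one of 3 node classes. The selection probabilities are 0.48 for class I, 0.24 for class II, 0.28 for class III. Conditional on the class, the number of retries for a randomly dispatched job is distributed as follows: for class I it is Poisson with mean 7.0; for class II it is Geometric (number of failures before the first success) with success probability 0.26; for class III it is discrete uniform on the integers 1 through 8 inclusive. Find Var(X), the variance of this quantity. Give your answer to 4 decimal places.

10.4687

Per component, I: μ=7, E[X²]=56; II: μ=2.84615, E[X²]=19.0473; III: μ=4.5, E[X²]=25.5.
E[X] = 0.48·7 + 0.24·2.84615 + 0.28·4.5 = 5.30308.
E[X²] = 0.48·56 + 0.24·19.0473 + 0.28·25.5 = 38.5914.
Var(X) = E[X²] − (E[X])² = 38.5914 − 28.1226 = 10.4687.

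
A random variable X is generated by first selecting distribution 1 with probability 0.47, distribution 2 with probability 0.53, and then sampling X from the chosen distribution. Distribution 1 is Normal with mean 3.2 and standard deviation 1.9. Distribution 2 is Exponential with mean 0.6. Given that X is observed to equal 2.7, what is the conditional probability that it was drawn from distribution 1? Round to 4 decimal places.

Likelihoods f(2.7 | ·): 1: 0.202824; 2: 0.018515.
Posterior ∝ prior × likelihood. Numerator for 1: 0.47·0.202824 = 0.0953271.
Normalizing constant: 0.47·0.202824 + 0.53·0.018515 = 0.10514.
P(1 | observation) = 0.0953271 / 0.10514 = 0.906668.

0.9067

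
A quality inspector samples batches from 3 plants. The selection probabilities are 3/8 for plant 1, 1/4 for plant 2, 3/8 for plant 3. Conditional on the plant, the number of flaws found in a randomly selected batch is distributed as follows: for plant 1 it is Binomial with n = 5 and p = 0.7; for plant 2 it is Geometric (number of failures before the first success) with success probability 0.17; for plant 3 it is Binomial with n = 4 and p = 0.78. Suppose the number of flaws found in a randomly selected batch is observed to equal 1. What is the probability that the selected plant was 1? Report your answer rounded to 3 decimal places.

0.182

Likelihoods P(X=1 | ·): 1: 0.02835; 2: 0.1411; 3: 0.0332218.
Posterior ∝ prior × likelihood. Numerator for 1: 0.375·0.02835 = 0.0106313.
Normalizing constant: 0.375·0.02835 + 0.25·0.1411 + 0.375·0.0332218 = 0.0583644.
P(1 | observation) = 0.0106313 / 0.0583644 = 0.182153.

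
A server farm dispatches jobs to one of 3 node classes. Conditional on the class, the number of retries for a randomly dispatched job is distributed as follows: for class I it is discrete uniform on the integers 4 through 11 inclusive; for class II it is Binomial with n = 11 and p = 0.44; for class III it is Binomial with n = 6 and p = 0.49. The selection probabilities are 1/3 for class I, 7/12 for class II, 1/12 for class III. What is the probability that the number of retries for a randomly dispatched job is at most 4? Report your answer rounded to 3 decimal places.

0.364

Conditional on each class, P(X ≤ 4): I: 0.125; II: 0.423609; III: 0.899721.
By total probability, P(X ≤ 4) = 0.333333·0.125 + 0.583333·0.423609 + 0.0833333·0.899721 = 0.363749.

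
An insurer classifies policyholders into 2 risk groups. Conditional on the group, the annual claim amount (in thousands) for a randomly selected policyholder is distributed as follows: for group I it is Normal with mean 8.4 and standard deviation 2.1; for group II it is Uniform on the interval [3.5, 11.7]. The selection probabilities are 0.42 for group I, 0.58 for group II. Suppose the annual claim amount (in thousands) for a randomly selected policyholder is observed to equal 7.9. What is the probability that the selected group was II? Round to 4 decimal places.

Likelihoods f(7.9 | ·): I: 0.184663; II: 0.121951.
Posterior ∝ prior × likelihood. Numerator for II: 0.58·0.121951 = 0.0707317.
Normalizing constant: 0.42·0.184663 + 0.58·0.121951 = 0.14829.
P(II | observation) = 0.0707317 / 0.14829 = 0.476981.

0.4770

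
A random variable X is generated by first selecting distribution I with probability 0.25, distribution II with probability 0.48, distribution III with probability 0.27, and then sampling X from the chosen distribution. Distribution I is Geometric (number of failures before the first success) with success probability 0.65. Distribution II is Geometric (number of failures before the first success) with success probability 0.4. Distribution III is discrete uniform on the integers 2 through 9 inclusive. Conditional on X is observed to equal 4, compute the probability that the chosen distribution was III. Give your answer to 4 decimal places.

Likelihoods P(X=4 | ·): I: 0.00975406; II: 0.05184; III: 0.125.
Posterior ∝ prior × likelihood. Numerator for III: 0.27·0.125 = 0.03375.
Normalizing constant: 0.25·0.00975406 + 0.48·0.05184 + 0.27·0.125 = 0.0610717.
P(III | observation) = 0.03375 / 0.0610717 = 0.552629.

0.5526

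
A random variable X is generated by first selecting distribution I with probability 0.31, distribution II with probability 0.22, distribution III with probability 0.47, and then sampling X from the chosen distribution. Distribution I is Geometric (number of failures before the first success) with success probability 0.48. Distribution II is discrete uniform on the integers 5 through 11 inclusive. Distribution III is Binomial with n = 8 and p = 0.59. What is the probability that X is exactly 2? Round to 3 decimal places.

0.062

Conditional on each component, P(X = 2): I: 0.129792; II: 0; III: 0.0462983.
By total probability, P(X = 2) = 0.31·0.129792 + 0.22·0 + 0.47·0.0462983 = 0.0619957.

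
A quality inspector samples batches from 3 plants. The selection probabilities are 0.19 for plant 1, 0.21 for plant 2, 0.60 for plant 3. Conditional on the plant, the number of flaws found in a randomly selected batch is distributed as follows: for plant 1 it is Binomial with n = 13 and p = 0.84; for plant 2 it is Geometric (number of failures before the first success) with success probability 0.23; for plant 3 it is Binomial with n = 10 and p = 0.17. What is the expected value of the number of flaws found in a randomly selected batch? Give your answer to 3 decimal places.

Component means — 1: 10.92; 2: 3.34783; 3: 1.7.
E[X] = 0.19·10.92 + 0.21·3.34783 + 0.6·1.7 = 3.79784.

3.798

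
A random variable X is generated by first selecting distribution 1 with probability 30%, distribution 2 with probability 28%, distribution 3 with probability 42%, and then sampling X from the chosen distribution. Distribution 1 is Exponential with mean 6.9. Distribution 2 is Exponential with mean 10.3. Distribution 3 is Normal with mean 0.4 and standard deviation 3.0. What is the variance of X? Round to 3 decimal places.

65.589

Per component, 1: μ=6.9, E[X²]=95.22; 2: μ=10.3, E[X²]=212.18; 3: μ=0.4, E[X²]=9.16.
E[X] = 0.3·6.9 + 0.28·10.3 + 0.42·0.4 = 5.122.
E[X²] = 0.3·95.22 + 0.28·212.18 + 0.42·9.16 = 91.8236.
Var(X) = E[X²] − (E[X])² = 91.8236 − 26.2349 = 65.5887.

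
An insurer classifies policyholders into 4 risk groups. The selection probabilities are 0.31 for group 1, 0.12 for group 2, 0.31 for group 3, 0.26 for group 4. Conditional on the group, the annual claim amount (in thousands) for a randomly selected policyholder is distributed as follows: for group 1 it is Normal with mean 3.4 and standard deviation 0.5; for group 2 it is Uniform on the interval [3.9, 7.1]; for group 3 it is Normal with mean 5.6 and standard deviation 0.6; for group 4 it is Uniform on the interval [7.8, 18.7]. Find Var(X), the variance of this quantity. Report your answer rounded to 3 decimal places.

Per component, 1: μ=3.4, E[X²]=11.81; 2: μ=5.5, E[X²]=31.1033; 3: μ=5.6, E[X²]=31.72; 4: μ=13.25, E[X²]=185.463.
E[X] = 0.31·3.4 + 0.12·5.5 + 0.31·5.6 + 0.26·13.25 = 6.895.
E[X²] = 0.31·11.81 + 0.12·31.1033 + 0.31·31.72 + 0.26·185.463 = 65.4472.
Var(X) = E[X²] − (E[X])² = 65.4472 − 47.541 = 17.9061.

17.906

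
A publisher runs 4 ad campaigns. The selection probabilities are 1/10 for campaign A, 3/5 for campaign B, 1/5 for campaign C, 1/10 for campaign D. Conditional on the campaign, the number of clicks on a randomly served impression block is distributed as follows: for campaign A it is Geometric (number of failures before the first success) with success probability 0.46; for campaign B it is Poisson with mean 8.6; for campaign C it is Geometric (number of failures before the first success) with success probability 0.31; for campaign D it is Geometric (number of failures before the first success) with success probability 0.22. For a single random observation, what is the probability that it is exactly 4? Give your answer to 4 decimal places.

Conditional on each campaign, P(X = 4): A: 0.0391141; B: 0.0419614; C: 0.0702681; D: 0.0814331.
By total probability, P(X = 4) = 0.1·0.0391141 + 0.6·0.0419614 + 0.2·0.0702681 + 0.1·0.0814331 = 0.0512852.

0.0513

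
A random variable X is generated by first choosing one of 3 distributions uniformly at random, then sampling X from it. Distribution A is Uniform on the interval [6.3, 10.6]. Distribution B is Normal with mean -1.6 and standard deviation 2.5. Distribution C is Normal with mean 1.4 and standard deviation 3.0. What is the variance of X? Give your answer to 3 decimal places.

Per component, A: μ=8.45, E[X²]=72.9433; B: μ=-1.6, E[X²]=8.81; C: μ=1.4, E[X²]=10.96.
E[X] = 0.333333·8.45 + 0.333333·-1.6 + 0.333333·1.4 = 2.75.
E[X²] = 0.333333·72.9433 + 0.333333·8.81 + 0.333333·10.96 = 30.9044.
Var(X) = E[X²] − (E[X])² = 30.9044 − 7.5625 = 23.3419.

23.342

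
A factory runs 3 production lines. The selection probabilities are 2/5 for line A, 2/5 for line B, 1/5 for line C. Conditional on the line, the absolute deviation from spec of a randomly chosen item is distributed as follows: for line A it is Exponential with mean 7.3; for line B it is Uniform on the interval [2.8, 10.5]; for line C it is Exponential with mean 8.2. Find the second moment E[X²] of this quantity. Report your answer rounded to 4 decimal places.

89.1933

For each component E[X²] = Var + (mean)², giving A: 106.58; B: 49.1633; C: 134.48.
Overall E[X²] = 0.4·106.58 + 0.4·49.1633 + 0.2·134.48 = 89.1933.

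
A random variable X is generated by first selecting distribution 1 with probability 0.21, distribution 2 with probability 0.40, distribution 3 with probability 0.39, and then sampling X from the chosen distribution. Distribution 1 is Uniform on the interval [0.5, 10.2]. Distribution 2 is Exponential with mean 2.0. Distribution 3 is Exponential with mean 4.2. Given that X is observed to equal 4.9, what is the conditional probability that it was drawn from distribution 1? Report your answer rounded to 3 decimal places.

0.319

Likelihoods f(4.9 | ·): 1: 0.103093; 2: 0.0431468; 3: 0.0741436.
Posterior ∝ prior × likelihood. Numerator for 1: 0.21·0.103093 = 0.0216495.
Normalizing constant: 0.21·0.103093 + 0.4·0.0431468 + 0.39·0.0741436 = 0.0678242.
P(1 | observation) = 0.0216495 / 0.0678242 = 0.3192.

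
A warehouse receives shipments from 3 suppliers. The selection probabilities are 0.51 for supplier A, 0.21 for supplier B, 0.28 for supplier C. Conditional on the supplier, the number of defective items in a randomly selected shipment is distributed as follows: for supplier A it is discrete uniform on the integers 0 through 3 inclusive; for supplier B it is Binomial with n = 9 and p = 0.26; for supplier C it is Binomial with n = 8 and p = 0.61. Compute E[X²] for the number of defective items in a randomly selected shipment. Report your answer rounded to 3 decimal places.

For each component E[X²] = Var + (mean)², giving A: 3.5; B: 7.2072; C: 25.7176.
Overall E[X²] = 0.51·3.5 + 0.21·7.2072 + 0.28·25.7176 = 10.4994.

10.499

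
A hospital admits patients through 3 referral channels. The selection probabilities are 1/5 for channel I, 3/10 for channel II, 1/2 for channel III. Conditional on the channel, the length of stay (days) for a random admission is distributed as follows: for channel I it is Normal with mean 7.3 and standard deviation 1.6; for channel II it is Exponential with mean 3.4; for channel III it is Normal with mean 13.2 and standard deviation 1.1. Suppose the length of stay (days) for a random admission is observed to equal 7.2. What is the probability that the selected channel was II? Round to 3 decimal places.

Likelihoods f(7.2 | ·): I: 0.248852; II: 0.0353866; III: 1.25585e-07.
Posterior ∝ prior × likelihood. Numerator for II: 0.3·0.0353866 = 0.010616.
Normalizing constant: 0.2·0.248852 + 0.3·0.0353866 + 0.5·1.25585e-07 = 0.0603865.
P(II | observation) = 0.010616 / 0.0603865 = 0.1758.

0.176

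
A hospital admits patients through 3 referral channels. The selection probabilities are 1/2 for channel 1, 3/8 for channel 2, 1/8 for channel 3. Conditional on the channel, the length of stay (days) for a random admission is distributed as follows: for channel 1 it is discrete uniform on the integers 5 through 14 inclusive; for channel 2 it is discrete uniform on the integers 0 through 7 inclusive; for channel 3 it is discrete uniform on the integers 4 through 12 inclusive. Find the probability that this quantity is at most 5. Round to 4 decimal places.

0.3590

Conditional on each channel, P(X ≤ 5): 1: 0.1; 2: 0.75; 3: 0.222222.
By total probability, P(X ≤ 5) = 0.5·0.1 + 0.375·0.75 + 0.125·0.222222 = 0.359028.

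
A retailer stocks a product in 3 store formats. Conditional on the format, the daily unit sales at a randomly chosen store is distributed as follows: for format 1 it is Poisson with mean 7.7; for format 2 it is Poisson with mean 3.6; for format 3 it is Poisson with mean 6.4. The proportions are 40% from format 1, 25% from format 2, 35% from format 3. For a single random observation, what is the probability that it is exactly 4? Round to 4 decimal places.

Conditional on each format, P(X = 4): 1: 0.0663261; 2: 0.191222; 3: 0.116151.
By total probability, P(X = 4) = 0.4·0.0663261 + 0.25·0.191222 + 0.35·0.116151 = 0.114989.

0.1150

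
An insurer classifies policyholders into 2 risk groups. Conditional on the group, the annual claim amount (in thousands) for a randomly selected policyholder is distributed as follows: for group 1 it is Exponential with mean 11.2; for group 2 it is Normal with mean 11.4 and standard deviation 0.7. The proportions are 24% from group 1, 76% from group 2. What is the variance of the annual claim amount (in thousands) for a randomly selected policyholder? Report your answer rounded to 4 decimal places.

Per component, 1: μ=11.2, E[X²]=250.88; 2: μ=11.4, E[X²]=130.45.
E[X] = 0.24·11.2 + 0.76·11.4 = 11.352.
E[X²] = 0.24·250.88 + 0.76·130.45 = 159.353.
Var(X) = E[X²] − (E[X])² = 159.353 − 128.868 = 30.4853.

30.4853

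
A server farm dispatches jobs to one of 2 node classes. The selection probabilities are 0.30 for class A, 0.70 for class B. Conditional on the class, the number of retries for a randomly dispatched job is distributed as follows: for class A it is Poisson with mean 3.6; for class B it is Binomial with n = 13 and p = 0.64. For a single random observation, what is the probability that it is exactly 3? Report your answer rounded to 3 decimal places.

Conditional on each class, P(X = 3): A: 0.212469; B: 0.00274114.
By total probability, P(X = 3) = 0.3·0.212469 + 0.7·0.00274114 = 0.0656596.

0.066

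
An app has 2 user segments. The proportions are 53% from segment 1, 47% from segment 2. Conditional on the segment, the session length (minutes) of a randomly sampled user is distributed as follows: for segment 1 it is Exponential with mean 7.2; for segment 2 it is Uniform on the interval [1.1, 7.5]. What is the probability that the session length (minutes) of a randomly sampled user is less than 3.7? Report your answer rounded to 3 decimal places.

Conditional on each segment, P(X < 3.7): 1: 0.401835; 2: 0.40625.
By total probability, P(X < 3.7) = 0.53·0.401835 + 0.47·0.40625 = 0.40391.

0.404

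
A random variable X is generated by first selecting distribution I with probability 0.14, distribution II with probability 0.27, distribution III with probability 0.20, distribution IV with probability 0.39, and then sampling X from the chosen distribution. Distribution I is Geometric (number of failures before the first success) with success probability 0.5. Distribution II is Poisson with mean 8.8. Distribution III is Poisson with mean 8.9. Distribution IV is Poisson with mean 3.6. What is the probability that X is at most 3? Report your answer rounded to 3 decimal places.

0.343

Conditional on each component, P(X ≤ 3): I: 0.9375; II: 0.0244336; III: 0.0227769; IV: 0.515216.
By total probability, P(X ≤ 3) = 0.14·0.9375 + 0.27·0.0244336 + 0.2·0.0227769 + 0.39·0.515216 = 0.343337.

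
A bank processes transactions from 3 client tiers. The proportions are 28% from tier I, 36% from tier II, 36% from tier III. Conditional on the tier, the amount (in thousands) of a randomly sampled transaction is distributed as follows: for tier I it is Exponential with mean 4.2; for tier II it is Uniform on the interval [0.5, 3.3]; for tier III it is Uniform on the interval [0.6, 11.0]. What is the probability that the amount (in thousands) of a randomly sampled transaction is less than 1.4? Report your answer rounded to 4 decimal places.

0.2228

Conditional on each tier, P(X < 1.4): I: 0.283469; II: 0.321429; III: 0.0769231.
By total probability, P(X < 1.4) = 0.28·0.283469 + 0.36·0.321429 + 0.36·0.0769231 = 0.222778.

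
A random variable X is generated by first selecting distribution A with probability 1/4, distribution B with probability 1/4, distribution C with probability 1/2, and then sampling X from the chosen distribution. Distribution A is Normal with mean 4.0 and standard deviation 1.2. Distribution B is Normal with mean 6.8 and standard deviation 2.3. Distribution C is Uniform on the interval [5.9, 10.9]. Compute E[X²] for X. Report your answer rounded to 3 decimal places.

53.564

For each component E[X²] = Var + (mean)², giving A: 17.44; B: 51.53; C: 72.6433.
Overall E[X²] = 0.25·17.44 + 0.25·51.53 + 0.5·72.6433 = 53.5642.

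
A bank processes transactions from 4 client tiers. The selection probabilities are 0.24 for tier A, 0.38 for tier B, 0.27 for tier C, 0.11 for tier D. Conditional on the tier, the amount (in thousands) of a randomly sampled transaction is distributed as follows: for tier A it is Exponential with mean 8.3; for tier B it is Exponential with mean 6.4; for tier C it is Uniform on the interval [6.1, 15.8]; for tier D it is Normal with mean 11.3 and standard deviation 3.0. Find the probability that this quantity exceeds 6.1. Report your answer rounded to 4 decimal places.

0.6370

Conditional on each tier, P(X > 6.1): A: 0.479534; B: 0.385534; C: 1; D: 0.958482.
By total probability, P(X > 6.1) = 0.24·0.479534 + 0.38·0.385534 + 0.27·1 + 0.11·0.958482 = 0.637024.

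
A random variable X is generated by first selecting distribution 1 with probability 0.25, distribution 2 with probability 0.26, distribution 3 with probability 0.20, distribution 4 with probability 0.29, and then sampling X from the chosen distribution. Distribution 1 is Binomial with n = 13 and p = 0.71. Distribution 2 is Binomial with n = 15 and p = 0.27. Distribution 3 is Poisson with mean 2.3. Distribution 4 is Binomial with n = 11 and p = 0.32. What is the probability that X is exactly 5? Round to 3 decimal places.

0.106

Conditional on each component, P(X = 5): 1: 0.0116159; 2: 0.185184; 3: 0.053775; 4: 0.153266.
By total probability, P(X = 5) = 0.25·0.0116159 + 0.26·0.185184 + 0.2·0.053775 + 0.29·0.153266 = 0.106254.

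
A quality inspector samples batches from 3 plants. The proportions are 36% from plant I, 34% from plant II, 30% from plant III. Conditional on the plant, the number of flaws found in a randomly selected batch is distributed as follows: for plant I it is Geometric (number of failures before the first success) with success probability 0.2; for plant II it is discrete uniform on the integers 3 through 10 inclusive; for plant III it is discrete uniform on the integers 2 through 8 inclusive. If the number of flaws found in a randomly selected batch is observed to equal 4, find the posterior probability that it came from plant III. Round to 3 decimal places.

Likelihoods P(X=4 | ·): I: 0.08192; II: 0.125; III: 0.142857.
Posterior ∝ prior × likelihood. Numerator for III: 0.3·0.142857 = 0.0428571.
Normalizing constant: 0.36·0.08192 + 0.34·0.125 + 0.3·0.142857 = 0.114848.
P(III | observation) = 0.0428571 / 0.114848 = 0.373163.

0.373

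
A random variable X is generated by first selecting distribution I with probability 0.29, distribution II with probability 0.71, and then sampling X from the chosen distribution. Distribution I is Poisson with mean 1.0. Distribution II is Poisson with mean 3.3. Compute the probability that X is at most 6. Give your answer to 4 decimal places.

Conditional on each component, P(X ≤ 6): I: 0.999917; II: 0.949034.
By total probability, P(X ≤ 6) = 0.29·0.999917 + 0.71·0.949034 = 0.96379.

0.9638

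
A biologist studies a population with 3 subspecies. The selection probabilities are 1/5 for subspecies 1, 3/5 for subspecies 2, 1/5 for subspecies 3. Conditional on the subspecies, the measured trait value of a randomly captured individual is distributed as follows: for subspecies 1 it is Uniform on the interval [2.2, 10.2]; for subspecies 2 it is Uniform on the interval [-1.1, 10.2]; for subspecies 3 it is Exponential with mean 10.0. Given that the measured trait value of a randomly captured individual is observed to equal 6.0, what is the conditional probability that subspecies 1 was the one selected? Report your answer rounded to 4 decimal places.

Likelihoods f(6.0 | ·): 1: 0.125; 2: 0.0884956; 3: 0.0548812.
Posterior ∝ prior × likelihood. Numerator for 1: 0.2·0.125 = 0.025.
Normalizing constant: 0.2·0.125 + 0.6·0.0884956 + 0.2·0.0548812 = 0.0890736.
P(1 | observation) = 0.025 / 0.0890736 = 0.280667.

0.2807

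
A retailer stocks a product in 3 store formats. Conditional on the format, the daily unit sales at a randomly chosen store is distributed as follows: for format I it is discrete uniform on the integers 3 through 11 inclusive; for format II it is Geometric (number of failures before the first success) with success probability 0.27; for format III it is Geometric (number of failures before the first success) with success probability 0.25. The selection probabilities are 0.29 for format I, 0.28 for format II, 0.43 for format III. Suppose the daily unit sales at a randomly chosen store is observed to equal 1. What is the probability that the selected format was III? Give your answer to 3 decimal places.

0.594

Likelihoods P(X=1 | ·): I: 0; II: 0.1971; III: 0.1875.
Posterior ∝ prior × likelihood. Numerator for III: 0.43·0.1875 = 0.080625.
Normalizing constant: 0.29·0 + 0.28·0.1971 + 0.43·0.1875 = 0.135813.
P(III | observation) = 0.080625 / 0.135813 = 0.593647.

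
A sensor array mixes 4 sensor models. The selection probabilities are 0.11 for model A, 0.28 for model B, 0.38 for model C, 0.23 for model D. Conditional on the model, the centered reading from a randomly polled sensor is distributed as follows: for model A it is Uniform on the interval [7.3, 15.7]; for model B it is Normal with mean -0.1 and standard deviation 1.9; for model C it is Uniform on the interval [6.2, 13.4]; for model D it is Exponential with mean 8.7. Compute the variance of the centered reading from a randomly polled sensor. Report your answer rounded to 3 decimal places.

Per component, A: μ=11.5, E[X²]=138.13; B: μ=-0.1, E[X²]=3.62; C: μ=9.8, E[X²]=100.36; D: μ=8.7, E[X²]=151.38.
E[X] = 0.11·11.5 + 0.28·-0.1 + 0.38·9.8 + 0.23·8.7 = 6.962.
E[X²] = 0.11·138.13 + 0.28·3.62 + 0.38·100.36 + 0.23·151.38 = 89.1621.
Var(X) = E[X²] − (E[X])² = 89.1621 − 48.4694 = 40.6927.

40.693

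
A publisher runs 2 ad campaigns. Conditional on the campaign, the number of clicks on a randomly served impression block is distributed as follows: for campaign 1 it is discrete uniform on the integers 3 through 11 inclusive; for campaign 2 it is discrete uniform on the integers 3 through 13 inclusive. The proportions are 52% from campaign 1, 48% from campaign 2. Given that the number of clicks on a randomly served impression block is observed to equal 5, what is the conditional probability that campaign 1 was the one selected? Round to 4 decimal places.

Likelihoods P(X=5 | ·): 1: 0.111111; 2: 0.0909091.
Posterior ∝ prior × likelihood. Numerator for 1: 0.52·0.111111 = 0.0577778.
Normalizing constant: 0.52·0.111111 + 0.48·0.0909091 = 0.101414.
P(1 | observation) = 0.0577778 / 0.101414 = 0.569721.

0.5697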